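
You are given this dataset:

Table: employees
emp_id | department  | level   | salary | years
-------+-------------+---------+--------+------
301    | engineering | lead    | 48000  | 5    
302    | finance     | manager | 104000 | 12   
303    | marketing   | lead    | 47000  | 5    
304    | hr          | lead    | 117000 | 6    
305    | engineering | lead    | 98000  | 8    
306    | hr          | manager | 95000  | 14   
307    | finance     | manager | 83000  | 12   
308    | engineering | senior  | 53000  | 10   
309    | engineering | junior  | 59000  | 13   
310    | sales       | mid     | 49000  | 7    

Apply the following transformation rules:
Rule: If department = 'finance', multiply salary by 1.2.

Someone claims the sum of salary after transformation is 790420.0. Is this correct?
No, the correct result is 790400.0.

Step 1: Calculate the correct sum after transformation
Step 2: Apply multiplier 1.2 to records where department = 'finance'
Step 3: Correct result = 790400.0
Step 4: Claimed result = 790420.0
Step 5: 790400.0 ≠ 790420.0
Conclusion: The claimed result is incorrect. The correct answer is 790400.0.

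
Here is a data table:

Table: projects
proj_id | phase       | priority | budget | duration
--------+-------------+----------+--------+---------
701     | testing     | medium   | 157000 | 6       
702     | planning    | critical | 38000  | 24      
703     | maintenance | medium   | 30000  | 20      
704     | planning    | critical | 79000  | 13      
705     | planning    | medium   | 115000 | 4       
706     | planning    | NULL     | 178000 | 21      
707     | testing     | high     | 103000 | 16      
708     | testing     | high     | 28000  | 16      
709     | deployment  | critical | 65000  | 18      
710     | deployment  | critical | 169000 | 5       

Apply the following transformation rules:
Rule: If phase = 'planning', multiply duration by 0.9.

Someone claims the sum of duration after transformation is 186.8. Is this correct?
No, the correct result is 136.8.

Step 1: Calculate the correct sum after transformation
Step 2: Apply multiplier 0.9 to records where phase = 'planning'
Step 3: Correct result = 136.8
Step 4: Claimed result = 186.8
Step 5: 136.8 ≠ 186.8
Conclusion: The claimed result is incorrect. The correct answer is 136.8.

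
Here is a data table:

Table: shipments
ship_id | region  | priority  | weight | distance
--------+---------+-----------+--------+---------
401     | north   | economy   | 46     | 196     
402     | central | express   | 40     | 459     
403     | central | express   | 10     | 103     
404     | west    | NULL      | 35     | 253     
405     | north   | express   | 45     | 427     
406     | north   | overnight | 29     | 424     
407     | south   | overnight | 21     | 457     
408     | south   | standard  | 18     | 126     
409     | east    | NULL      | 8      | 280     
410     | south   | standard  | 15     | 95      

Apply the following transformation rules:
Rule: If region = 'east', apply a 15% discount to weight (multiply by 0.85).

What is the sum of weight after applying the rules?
265.8

Step 1: Records with region = 'east' have total weight = 8
Step 2: Apply multiplier: 8 × 0.85 = 6.8
Step 3: Other records total: 259
Step 4: Final sum = 6.8 + 259 = 265.8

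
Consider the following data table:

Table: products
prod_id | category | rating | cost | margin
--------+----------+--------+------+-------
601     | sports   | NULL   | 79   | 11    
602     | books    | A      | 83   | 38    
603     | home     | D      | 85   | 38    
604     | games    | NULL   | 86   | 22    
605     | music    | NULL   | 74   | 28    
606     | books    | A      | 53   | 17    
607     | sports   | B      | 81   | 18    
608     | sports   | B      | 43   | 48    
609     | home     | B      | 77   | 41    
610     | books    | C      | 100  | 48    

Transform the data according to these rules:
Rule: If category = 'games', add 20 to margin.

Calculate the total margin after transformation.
329

Step 1: Count records where category = 'games': 1
Step 2: Total bonus added: 1 × 20 = 20
Step 3: Original sum of margin: 309
Step 4: Final sum = 309 + 20 = 329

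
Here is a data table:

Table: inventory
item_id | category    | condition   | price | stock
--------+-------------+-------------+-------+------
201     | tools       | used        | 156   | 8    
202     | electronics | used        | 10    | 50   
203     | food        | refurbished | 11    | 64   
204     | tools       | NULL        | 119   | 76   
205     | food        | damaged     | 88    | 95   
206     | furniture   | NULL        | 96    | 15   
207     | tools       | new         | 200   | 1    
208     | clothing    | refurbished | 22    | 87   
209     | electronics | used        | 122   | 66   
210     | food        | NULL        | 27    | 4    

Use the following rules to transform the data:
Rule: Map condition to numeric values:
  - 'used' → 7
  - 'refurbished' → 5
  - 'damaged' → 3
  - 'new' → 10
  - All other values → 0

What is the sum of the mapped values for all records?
44

Step 1: Apply mapping to each record
Step 2: Count by status:
  'used': 3 records × 7 = 21
  'refurbished': 2 records × 5 = 10
  'damaged': 1 records × 3 = 3
  'new': 1 records × 10 = 10
Step 3: Sum all mapped values = 44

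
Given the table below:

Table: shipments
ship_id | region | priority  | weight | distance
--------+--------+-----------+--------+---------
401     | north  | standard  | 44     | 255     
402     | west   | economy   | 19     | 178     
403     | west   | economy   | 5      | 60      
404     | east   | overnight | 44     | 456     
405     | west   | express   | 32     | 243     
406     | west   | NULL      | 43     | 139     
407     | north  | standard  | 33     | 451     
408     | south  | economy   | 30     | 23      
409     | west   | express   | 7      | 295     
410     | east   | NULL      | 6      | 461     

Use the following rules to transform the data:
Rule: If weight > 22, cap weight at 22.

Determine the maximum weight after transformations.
22

Step 1: Original maximum weight = 44
Step 2: Apply cap at 22
Step 3: 6 records had weight > 22 and were capped
Step 4: Maximum after transformation = 22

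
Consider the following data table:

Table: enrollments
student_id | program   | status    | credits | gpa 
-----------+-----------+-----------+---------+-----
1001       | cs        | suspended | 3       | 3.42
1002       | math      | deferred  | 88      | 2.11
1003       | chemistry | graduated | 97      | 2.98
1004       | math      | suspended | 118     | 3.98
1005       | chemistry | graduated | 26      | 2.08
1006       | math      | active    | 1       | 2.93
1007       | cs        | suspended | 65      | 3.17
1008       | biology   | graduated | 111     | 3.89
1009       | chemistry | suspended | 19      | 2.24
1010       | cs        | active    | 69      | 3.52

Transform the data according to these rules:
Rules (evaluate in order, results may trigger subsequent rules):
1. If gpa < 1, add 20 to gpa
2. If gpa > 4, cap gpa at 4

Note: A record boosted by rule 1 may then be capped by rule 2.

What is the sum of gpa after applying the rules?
30.32

Step 1: Apply rule 1 to records with gpa < 1
  - 0 records get bonus of 20
  - Of these, 0 records then exceed 4 and get capped
Step 2: Apply rule 2 to records with gpa > 4
  - 0 records (original) are capped
Step 3: Calculate final sum = 30.32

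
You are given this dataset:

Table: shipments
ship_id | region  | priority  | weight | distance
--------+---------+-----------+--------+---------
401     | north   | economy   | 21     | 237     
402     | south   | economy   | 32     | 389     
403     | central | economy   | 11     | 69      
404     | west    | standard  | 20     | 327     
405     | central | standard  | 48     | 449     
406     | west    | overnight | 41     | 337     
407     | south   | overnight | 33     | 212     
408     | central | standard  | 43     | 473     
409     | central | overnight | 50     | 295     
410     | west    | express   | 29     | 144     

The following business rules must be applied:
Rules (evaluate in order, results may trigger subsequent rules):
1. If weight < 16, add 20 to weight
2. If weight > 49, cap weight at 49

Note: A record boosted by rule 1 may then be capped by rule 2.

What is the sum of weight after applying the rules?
347

Step 1: Apply rule 1 to records with weight < 16
  - 1 records get bonus of 20
  - Of these, 0 records then exceed 49 and get capped
Step 2: Apply rule 2 to records with weight > 49
  - 1 records (original) are capped
Step 3: Calculate final sum = 347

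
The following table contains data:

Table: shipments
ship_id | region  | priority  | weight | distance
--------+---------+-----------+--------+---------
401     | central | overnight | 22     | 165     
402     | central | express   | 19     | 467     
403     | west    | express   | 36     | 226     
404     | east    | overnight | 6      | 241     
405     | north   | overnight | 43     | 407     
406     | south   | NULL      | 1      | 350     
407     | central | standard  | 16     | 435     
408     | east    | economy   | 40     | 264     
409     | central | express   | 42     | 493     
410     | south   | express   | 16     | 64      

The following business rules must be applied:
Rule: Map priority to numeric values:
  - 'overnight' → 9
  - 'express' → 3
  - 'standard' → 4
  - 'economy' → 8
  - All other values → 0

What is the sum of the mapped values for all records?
51

Step 1: Apply mapping to each record
Step 2: Count by status:
  'overnight': 3 records × 9 = 27
  'express': 4 records × 3 = 12
  'standard': 1 records × 4 = 4
  'economy': 1 records × 8 = 8
Step 3: Sum all mapped values = 51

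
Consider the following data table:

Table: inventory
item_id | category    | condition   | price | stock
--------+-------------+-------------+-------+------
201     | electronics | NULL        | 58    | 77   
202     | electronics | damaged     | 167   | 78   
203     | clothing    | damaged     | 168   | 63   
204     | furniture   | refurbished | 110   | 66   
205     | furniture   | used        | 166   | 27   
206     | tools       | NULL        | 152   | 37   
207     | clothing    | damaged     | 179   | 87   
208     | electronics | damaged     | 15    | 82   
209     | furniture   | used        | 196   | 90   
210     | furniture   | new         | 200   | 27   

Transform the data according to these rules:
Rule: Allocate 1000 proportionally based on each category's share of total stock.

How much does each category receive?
clothing: 236.59, electronics: 373.82, furniture: 331.23, tools: 58.36

Step 1: Calculate total stock = 634
Step 2: Calculate each category's proportion:
  clothing: 150/634 = 23.66% → 236.59
  electronics: 237/634 = 37.38% → 373.82
  furniture: 210/634 = 33.12% → 331.23
  tools: 37/634 = 5.84% → 58.36
Step 3: Verify: sum of allocations ≈ 1000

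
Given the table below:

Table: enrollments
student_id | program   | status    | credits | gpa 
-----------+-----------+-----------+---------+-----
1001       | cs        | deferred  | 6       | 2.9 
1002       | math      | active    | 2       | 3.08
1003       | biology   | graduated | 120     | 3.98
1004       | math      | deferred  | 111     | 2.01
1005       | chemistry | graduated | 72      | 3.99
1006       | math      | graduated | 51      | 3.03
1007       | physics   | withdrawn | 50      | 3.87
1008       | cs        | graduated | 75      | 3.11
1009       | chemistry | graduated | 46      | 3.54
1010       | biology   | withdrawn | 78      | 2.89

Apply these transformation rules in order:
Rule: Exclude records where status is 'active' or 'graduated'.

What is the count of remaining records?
4

Step 1: Count records to exclude
  - 1 (active) + 5 (graduated) = 6 records
Step 2: Total records: 10
Step 3: Remaining = 10 - 6 = 4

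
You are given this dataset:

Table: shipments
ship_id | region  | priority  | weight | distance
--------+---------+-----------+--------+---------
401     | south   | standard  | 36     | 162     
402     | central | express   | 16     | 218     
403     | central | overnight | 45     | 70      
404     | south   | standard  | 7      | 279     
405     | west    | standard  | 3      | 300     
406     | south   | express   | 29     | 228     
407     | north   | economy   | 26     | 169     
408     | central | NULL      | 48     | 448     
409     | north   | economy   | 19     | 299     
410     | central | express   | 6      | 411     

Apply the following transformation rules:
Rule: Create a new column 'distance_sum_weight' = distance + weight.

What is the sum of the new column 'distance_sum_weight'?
2819

Step 1: For each record, compute distance + weight
Example calculations:
  162 + 36 = 198
  218 + 16 = 234
  70 + 45 = 115
  ...
Step 2: Sum all derived values
Step 3: Total = 2819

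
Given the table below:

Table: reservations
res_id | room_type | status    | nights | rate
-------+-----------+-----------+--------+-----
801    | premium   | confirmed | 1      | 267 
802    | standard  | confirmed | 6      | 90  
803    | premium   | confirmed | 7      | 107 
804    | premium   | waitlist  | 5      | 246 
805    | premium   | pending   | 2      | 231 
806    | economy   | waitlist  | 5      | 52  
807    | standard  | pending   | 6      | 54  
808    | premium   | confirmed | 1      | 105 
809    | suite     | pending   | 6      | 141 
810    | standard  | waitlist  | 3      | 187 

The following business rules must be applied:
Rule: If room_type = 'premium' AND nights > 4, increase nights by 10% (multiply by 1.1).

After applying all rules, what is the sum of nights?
43.2

Step 1: Find records where room_type = 'premium' AND nights > 4
Step 2: 2 records match, summing to 12
Step 3: After multiplier: 12 × 1.1 = 13.2
Step 4: Unaffected records sum: 30
Step 5: Final sum = 13.2 + 30 = 43.2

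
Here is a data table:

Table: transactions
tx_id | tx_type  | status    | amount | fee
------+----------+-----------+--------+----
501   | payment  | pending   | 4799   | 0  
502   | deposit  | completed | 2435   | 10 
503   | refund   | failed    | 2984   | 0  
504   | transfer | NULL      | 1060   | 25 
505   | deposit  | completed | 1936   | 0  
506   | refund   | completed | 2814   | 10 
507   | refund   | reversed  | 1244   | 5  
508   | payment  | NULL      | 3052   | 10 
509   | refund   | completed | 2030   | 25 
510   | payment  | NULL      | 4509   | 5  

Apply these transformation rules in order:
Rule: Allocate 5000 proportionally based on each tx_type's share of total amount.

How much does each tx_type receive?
deposit: 813.57, payment: 2300.56, refund: 1688.57, transfer: 197.3

Step 1: Calculate total amount = 26863
Step 2: Calculate each tx_type's proportion:
  deposit: 4371/26863 = 16.27% → 813.57
  payment: 12360/26863 = 46.01% → 2300.56
  refund: 9072/26863 = 33.77% → 1688.57
  transfer: 1060/26863 = 3.95% → 197.3
Step 3: Verify: sum of allocations ≈ 5000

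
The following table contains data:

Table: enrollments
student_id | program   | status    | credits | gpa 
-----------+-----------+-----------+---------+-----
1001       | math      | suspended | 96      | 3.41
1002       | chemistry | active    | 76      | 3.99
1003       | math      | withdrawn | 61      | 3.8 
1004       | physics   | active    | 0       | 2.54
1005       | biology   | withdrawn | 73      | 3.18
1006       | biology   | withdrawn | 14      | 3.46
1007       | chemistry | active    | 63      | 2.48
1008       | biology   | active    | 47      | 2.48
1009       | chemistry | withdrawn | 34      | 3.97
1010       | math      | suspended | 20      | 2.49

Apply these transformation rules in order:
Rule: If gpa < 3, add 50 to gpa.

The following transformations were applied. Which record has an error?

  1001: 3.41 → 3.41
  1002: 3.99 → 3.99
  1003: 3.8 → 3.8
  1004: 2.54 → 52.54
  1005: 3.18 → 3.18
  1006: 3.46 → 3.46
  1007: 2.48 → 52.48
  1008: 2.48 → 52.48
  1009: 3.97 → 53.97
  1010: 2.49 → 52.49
Record 1009 has an error. The correct transformed value should be 3.97, not 53.97.

Step 1: Check each record against the rule
Step 2: Record 1009 has gpa = 3.97
Step 3: Since 3.97 >= 3, the bonus should not have been applied
Step 4: Correct value = 3.97, but claimed value = 53.97
Conclusion: Record 1009 has the error.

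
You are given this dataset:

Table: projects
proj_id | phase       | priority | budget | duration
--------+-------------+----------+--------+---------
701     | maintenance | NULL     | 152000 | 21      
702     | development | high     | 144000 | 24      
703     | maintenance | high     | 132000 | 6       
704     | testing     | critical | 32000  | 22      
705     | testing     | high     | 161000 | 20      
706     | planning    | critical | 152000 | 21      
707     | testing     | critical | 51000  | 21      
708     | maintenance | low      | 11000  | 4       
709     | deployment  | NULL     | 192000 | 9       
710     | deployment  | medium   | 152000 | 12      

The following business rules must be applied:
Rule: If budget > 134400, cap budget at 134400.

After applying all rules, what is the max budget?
134400

Step 1: Original maximum budget = 192000
Step 2: Apply cap at 134400
Step 3: 6 records had budget > 134400 and were capped
Step 4: Maximum after transformation = 134400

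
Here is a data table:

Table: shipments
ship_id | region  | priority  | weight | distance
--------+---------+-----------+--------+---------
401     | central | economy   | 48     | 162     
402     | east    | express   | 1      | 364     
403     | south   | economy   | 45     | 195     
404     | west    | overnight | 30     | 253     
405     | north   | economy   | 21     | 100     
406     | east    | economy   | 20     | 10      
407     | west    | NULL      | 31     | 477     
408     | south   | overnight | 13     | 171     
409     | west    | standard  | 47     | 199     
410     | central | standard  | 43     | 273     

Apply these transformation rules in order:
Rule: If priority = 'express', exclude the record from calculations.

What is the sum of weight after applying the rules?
298

Step 1: Identify records where priority = 'express'
Step 2: The excluded records sum to 1
Step 3: Original total weight = 299
Step 4: Remaining total = 299 - 1 = 298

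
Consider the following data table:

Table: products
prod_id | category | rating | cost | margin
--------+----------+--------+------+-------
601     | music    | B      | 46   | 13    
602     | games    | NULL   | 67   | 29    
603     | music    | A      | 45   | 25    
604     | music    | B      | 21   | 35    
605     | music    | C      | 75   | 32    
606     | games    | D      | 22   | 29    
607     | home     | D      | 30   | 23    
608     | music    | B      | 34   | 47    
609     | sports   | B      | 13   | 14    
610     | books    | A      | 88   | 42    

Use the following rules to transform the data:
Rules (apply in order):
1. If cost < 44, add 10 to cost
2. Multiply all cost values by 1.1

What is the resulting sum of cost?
540.1

Step 1: Apply Rule 1 - Add 10 to records with cost < 44
  - 5 records affected: 120 + (5 × 10) = 170
  - Unaffected records: 321
  - Sum after Rule 1: 491
Step 2: Apply Rule 2 - Multiply all by 1.1
  - 491 × 1.1 = 540.1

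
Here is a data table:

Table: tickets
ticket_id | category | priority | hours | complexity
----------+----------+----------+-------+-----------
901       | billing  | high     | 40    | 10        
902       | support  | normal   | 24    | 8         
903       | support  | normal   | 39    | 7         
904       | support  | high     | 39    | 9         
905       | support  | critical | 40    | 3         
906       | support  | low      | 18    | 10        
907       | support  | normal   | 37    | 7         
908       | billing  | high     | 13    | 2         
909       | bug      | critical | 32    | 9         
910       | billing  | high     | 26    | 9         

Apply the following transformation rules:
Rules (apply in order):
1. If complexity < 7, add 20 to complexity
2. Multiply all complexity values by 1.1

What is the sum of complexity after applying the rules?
125.4

Step 1: Apply Rule 1 - Add 20 to records with complexity < 7
  - 2 records affected: 5 + (2 × 20) = 45
  - Unaffected records: 69
  - Sum after Rule 1: 114
Step 2: Apply Rule 2 - Multiply all by 1.1
  - 114 × 1.1 = 125.4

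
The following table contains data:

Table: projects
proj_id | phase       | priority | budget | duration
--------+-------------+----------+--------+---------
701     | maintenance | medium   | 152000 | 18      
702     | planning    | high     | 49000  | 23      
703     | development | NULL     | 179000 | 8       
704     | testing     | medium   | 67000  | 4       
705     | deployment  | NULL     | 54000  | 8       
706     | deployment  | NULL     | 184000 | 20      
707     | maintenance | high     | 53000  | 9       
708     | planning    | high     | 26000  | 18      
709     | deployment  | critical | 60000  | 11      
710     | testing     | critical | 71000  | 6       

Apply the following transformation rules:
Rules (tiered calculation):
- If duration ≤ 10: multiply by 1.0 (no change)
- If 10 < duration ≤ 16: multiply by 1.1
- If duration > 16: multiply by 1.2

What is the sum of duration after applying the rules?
141.9

Step 1: Tier 1 (duration ≤ 10): 5 records, sum = 35 × 1.0 = 35.0
Step 2: Tier 2 (10 < duration ≤ 16): 1 records, sum = 11 × 1.1 = 12.1
Step 3: Tier 3 (duration > 16): 4 records, sum = 79 × 1.2 = 94.8
Step 4: Final sum = 35.0 + 12.1 + 94.8 = 141.9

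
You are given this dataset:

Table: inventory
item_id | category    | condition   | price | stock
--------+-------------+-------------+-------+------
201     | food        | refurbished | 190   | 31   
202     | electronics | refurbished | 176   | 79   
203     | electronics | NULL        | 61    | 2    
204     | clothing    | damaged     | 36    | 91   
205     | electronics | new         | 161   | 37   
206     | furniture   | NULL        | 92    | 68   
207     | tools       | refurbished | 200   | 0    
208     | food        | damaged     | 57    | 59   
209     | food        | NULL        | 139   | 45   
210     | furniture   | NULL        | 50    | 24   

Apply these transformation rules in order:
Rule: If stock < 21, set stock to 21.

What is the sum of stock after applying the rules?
476

Step 1: 2 records have stock < 21
Step 2: These records originally summed to 2
Step 3: After setting to minimum: 2 × 21 = 42
Step 4: Unaffected records sum: 434
Step 5: Final sum = 42 + 434 = 476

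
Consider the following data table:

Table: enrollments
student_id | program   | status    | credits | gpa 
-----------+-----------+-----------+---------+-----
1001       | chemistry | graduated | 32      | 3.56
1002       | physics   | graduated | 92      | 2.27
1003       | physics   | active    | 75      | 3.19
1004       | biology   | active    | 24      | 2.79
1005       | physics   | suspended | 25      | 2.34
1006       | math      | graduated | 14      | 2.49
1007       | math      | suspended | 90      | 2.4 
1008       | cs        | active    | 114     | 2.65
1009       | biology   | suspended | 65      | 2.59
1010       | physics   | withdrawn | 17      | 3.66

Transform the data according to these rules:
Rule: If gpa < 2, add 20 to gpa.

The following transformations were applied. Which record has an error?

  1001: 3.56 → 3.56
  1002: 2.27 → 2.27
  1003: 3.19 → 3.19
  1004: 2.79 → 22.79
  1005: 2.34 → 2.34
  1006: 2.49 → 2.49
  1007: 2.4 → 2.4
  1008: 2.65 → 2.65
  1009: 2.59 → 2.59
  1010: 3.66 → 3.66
Record 1004 has an error. The correct transformed value should be 2.79, not 22.79.

Step 1: Check each record against the rule
Step 2: Record 1004 has gpa = 2.79
Step 3: Since 2.79 >= 2, the bonus should not have been applied
Step 4: Correct value = 2.79, but claimed value = 22.79
Conclusion: Record 1004 has the error.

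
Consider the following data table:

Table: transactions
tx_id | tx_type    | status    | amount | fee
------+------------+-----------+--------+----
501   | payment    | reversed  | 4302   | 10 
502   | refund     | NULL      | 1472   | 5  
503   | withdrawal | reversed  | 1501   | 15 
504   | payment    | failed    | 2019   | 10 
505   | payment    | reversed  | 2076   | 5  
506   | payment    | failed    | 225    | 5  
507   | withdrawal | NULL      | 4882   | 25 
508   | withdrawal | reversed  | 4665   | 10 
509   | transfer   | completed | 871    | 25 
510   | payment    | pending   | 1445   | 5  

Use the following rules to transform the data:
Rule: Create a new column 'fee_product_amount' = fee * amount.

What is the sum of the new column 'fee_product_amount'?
302290

Step 1: For each record, compute fee * amount
Example calculations:
  10 * 4302 = 43020
  5 * 1472 = 7360
  15 * 1501 = 22515
  ...
Step 2: Sum all derived values
Step 3: Total = 302290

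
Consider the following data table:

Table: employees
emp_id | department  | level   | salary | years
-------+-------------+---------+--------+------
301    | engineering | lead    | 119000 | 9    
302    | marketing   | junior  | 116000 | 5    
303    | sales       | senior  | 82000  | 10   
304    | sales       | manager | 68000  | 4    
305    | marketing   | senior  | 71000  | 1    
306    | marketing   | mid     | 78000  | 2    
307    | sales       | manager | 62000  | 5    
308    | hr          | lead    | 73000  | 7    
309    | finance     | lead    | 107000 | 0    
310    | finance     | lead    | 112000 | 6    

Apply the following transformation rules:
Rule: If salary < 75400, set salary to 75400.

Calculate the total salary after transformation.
915600

Step 1: 4 records have salary < 75400
Step 2: These records originally summed to 274000
Step 3: After setting to minimum: 4 × 75400 = 301600
Step 4: Unaffected records sum: 614000
Step 5: Final sum = 301600 + 614000 = 915600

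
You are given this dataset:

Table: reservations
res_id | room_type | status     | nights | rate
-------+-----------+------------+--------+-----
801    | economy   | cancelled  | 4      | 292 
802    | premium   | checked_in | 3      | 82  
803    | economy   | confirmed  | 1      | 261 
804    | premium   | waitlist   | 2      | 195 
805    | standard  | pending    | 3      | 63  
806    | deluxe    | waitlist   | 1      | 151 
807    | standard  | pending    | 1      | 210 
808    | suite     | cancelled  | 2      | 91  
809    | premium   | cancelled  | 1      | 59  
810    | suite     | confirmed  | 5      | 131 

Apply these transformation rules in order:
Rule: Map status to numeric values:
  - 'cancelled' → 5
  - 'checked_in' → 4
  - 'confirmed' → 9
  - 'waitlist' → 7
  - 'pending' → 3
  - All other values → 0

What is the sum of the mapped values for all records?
57

Step 1: Apply mapping to each record
Step 2: Count by status:
  'cancelled': 3 records × 5 = 15
  'checked_in': 1 records × 4 = 4
  'confirmed': 2 records × 9 = 18
  'waitlist': 2 records × 7 = 14
  'pending': 2 records × 3 = 6
Step 3: Sum all mapped values = 57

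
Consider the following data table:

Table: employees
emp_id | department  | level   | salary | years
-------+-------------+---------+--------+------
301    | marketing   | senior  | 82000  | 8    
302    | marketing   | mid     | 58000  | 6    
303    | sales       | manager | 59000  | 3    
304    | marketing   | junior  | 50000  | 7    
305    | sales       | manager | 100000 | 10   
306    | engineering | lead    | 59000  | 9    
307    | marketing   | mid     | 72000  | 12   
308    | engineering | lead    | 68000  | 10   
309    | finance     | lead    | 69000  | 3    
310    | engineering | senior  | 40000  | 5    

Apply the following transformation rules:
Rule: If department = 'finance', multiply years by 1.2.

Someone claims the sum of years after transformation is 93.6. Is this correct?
No, the correct result is 73.6.

Step 1: Calculate the correct sum after transformation
Step 2: Apply multiplier 1.2 to records where department = 'finance'
Step 3: Correct result = 73.6
Step 4: Claimed result = 93.6
Step 5: 73.6 ≠ 93.6
Conclusion: The claimed result is incorrect. The correct answer is 73.6.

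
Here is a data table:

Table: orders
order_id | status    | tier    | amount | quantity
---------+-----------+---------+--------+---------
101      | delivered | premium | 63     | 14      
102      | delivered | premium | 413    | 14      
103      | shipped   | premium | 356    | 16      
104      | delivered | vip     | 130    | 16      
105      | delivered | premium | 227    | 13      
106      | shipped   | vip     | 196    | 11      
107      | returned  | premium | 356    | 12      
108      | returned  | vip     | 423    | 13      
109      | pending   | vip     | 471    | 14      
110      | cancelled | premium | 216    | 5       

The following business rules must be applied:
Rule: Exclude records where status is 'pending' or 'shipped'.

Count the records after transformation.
7

Step 1: Count records to exclude
  - 1 (pending) + 2 (shipped) = 3 records
Step 2: Total records: 10
Step 3: Remaining = 10 - 3 = 7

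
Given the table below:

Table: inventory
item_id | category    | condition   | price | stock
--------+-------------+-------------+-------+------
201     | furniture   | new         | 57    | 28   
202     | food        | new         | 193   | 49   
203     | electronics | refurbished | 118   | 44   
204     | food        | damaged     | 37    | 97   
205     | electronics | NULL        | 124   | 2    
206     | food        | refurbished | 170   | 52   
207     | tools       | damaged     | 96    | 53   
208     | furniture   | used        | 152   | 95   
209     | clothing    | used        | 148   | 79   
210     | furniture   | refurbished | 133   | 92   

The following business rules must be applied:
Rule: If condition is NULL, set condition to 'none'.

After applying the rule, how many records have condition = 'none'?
1

Step 1: Count records where condition IS NULL
Step 2: Found 1 records with NULL condition
Step 3: These records will have condition set to 'none'
Step 4: Records already having condition = 'none': 0
Step 5: Answer: 1 + 0 = 1 records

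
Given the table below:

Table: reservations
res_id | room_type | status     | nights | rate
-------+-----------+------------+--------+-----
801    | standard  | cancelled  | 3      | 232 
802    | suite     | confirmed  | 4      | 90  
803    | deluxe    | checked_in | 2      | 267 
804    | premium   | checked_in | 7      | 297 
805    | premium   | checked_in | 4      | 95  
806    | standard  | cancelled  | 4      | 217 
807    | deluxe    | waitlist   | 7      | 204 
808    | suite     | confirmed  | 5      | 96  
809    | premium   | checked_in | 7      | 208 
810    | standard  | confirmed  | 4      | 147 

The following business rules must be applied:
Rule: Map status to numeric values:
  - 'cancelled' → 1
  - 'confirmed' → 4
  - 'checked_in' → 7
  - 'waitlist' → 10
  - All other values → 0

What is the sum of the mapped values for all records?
52

Step 1: Apply mapping to each record
Step 2: Count by status:
  'cancelled': 2 records × 1 = 2
  'confirmed': 3 records × 4 = 12
  'checked_in': 4 records × 7 = 28
  'waitlist': 1 records × 10 = 10
Step 3: Sum all mapped values = 52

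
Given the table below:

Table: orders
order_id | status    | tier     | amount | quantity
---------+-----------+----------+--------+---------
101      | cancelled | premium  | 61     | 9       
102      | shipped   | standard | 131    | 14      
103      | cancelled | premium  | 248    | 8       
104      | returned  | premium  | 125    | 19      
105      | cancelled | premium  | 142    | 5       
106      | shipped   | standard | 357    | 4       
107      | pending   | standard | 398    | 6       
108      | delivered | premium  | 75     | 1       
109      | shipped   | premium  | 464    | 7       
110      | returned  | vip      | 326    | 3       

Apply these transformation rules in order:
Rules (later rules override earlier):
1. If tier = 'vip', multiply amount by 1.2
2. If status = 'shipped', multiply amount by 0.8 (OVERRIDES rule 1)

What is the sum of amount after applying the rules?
2201.8

Step 1: Rule 2 takes priority for records with status = 'shipped'
  - 3 records: 952 × 0.8 = 761.6
Step 2: Rule 1 applies to remaining records with tier = 'vip'
  - 1 records: 326 × 1.2 = 391.2
Step 3: Other records unchanged: 1049
Step 4: Final sum = 761.6 + 391.2 + 1049 = 2201.8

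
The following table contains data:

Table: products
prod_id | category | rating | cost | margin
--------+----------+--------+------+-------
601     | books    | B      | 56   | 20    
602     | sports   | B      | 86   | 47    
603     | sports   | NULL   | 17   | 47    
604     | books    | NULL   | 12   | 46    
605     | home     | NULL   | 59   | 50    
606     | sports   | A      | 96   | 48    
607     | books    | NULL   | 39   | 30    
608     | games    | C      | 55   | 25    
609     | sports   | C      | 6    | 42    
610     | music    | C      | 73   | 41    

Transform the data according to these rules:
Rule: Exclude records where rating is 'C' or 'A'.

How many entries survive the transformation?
6

Step 1: Count records to exclude
  - 3 (C) + 1 (A) = 4 records
Step 2: Total records: 10
Step 3: Remaining = 10 - 4 = 6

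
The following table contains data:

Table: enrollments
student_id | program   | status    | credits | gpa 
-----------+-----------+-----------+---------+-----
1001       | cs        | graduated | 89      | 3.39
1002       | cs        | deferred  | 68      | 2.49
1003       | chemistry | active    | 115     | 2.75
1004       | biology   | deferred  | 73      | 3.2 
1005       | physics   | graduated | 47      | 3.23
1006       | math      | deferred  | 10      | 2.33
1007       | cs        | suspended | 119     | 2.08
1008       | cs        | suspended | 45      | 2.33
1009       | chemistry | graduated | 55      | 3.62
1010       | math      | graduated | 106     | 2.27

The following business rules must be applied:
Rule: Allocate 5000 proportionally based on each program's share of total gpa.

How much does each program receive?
biology: 577.83, chemistry: 1150.23, cs: 1858.07, math: 830.62, physics: 583.24

Step 1: Calculate total gpa = 27.69
Step 2: Calculate each program's proportion:
  biology: 3.2/27.69 = 11.56% → 577.83
  chemistry: 6.37/27.69 = 23.00% → 1150.23
  cs: 10.29/27.69 = 37.16% → 1858.07
  math: 4.6/27.69 = 16.61% → 830.62
  physics: 3.23/27.69 = 11.66% → 583.24
Step 3: Verify: sum of allocations ≈ 5000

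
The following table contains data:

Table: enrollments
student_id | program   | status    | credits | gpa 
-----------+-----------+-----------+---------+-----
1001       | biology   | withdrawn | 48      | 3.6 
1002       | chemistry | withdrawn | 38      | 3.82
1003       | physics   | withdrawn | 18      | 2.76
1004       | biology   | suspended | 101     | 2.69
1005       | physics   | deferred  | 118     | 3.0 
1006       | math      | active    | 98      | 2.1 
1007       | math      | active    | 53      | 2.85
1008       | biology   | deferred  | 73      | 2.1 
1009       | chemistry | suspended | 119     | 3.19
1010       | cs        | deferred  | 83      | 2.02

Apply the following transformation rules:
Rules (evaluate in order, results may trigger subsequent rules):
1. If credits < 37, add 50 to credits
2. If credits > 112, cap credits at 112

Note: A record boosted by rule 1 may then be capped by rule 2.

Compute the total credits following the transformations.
786

Step 1: Apply rule 1 to records with credits < 37
  - 1 records get bonus of 50
  - Of these, 0 records then exceed 112 and get capped
Step 2: Apply rule 2 to records with credits > 112
  - 2 records (original) are capped
Step 3: Calculate final sum = 786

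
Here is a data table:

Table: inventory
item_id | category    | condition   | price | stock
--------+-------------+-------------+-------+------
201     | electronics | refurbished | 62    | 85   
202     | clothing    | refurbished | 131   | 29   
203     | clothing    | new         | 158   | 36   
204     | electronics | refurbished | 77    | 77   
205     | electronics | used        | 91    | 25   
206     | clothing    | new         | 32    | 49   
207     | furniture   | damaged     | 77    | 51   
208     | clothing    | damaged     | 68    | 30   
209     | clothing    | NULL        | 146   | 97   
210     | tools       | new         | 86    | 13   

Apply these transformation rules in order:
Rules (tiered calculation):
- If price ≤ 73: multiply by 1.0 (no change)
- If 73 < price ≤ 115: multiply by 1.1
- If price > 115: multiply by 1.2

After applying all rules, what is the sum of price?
1048.1

Step 1: Tier 1 (price ≤ 73): 3 records, sum = 162 × 1.0 = 162.0
Step 2: Tier 2 (73 < price ≤ 115): 4 records, sum = 331 × 1.1 = 364.1
Step 3: Tier 3 (price > 115): 3 records, sum = 435 × 1.2 = 522.0
Step 4: Final sum = 162.0 + 364.1 + 522.0 = 1048.1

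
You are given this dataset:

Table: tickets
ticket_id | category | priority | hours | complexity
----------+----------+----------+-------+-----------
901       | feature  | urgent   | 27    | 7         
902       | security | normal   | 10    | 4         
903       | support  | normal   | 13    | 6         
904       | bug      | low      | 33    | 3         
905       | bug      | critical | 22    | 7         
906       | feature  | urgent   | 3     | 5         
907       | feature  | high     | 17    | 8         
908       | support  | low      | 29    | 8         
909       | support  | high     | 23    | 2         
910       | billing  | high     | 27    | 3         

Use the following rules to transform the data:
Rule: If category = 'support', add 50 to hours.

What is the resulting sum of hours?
354

Step 1: Count records where category = 'support': 3
Step 2: Total bonus added: 3 × 50 = 150
Step 3: Original sum of hours: 204
Step 4: Final sum = 204 + 150 = 354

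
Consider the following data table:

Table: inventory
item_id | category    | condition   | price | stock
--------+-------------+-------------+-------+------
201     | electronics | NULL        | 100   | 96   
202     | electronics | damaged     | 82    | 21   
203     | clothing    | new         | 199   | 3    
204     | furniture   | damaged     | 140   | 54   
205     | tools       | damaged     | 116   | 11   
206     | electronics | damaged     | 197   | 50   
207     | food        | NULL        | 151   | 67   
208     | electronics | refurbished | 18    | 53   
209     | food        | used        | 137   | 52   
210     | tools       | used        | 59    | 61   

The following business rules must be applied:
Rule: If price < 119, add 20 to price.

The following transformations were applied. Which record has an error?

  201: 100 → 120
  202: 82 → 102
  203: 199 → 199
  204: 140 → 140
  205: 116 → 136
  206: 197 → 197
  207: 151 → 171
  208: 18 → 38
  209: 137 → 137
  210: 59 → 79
Record 207 has an error. The correct transformed value should be 151, not 171.

Step 1: Check each record against the rule
Step 2: Record 207 has price = 151
Step 3: Since 151 >= 119, the bonus should not have been applied
Step 4: Correct value = 151, but claimed value = 171
Conclusion: Record 207 has the error.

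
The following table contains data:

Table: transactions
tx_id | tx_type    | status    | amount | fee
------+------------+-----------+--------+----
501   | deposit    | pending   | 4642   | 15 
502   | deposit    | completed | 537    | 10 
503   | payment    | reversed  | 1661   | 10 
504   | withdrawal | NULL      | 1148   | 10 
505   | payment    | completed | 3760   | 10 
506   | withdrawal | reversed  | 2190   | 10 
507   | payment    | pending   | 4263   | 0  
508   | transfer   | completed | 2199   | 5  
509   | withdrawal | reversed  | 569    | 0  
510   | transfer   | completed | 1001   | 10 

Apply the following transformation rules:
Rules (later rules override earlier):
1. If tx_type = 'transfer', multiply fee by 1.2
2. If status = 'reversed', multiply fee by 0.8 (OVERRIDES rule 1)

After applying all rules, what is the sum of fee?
79.0

Step 1: Rule 2 takes priority for records with status = 'reversed'
  - 3 records: 20 × 0.8 = 16.0
Step 2: Rule 1 applies to remaining records with tx_type = 'transfer'
  - 2 records: 15 × 1.2 = 18.0
Step 3: Other records unchanged: 45
Step 4: Final sum = 16.0 + 18.0 + 45 = 79.0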